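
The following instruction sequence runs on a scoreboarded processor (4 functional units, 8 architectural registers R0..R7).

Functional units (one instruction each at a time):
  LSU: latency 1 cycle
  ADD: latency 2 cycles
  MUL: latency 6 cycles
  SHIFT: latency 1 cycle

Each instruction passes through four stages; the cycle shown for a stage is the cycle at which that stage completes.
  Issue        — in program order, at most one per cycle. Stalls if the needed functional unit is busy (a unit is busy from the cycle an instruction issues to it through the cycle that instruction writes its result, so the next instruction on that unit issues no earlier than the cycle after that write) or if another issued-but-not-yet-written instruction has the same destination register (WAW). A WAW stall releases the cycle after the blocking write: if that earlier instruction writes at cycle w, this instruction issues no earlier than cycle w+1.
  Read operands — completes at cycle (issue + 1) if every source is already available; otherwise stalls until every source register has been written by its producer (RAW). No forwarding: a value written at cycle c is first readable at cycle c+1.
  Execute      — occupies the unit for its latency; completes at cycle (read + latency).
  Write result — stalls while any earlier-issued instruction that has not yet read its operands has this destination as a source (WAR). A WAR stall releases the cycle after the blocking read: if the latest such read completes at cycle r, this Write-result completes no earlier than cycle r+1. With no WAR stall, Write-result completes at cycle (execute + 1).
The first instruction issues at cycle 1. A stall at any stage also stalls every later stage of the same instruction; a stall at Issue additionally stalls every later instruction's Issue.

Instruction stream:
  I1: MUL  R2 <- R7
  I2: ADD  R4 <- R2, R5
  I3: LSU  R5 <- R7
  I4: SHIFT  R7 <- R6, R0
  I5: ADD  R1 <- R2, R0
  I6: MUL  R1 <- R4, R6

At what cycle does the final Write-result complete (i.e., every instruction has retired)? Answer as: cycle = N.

1) issue 1, read 2, done 8, write 9
2) issue 2, read 10, done 12, write 13  <RAW R2: wait I1 write@9>
3) issue 3, read 4, done 5, write 11  <WAR R5: wait I2 read@10>
4) issue 4, read 5, done 6, write 7
5) issue 14, read 15, done 17, write 18  <struct: ADD busy until I2 writes@13>
6) issue 19, read 20, done 26, write 27  <WAW R1: wait I5 write@18>

cycle = 27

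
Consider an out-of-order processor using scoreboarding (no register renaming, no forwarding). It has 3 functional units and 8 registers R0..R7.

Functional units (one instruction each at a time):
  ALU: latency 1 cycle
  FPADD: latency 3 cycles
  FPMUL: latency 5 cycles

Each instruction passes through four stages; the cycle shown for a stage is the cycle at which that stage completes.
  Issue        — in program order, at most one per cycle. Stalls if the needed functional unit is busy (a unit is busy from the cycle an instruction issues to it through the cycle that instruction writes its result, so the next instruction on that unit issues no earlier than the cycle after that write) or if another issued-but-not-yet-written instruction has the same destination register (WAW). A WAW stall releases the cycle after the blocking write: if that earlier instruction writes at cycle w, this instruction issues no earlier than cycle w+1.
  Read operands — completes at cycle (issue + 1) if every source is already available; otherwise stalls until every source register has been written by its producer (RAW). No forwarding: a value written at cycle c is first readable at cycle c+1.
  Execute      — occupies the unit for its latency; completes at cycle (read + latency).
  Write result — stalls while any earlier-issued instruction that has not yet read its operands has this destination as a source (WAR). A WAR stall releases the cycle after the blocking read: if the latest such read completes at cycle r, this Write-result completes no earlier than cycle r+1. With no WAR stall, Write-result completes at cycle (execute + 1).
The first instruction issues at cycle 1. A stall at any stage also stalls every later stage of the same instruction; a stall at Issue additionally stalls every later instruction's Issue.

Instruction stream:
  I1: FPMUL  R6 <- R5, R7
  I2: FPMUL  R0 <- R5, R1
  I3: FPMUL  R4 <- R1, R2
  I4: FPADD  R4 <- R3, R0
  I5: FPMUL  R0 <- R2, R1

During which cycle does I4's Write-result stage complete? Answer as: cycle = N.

cycle = 30

[I1] 1/2/7/8
[I2] 9/10/15/16  (struct: FPMUL busy until I1 writes@8)
[I3] 17/18/23/24  (struct: FPMUL busy until I2 writes@16)
[I4] 25/26/29/30  (WAW R4: wait I3 write@24)
[I5] 26/27/32/33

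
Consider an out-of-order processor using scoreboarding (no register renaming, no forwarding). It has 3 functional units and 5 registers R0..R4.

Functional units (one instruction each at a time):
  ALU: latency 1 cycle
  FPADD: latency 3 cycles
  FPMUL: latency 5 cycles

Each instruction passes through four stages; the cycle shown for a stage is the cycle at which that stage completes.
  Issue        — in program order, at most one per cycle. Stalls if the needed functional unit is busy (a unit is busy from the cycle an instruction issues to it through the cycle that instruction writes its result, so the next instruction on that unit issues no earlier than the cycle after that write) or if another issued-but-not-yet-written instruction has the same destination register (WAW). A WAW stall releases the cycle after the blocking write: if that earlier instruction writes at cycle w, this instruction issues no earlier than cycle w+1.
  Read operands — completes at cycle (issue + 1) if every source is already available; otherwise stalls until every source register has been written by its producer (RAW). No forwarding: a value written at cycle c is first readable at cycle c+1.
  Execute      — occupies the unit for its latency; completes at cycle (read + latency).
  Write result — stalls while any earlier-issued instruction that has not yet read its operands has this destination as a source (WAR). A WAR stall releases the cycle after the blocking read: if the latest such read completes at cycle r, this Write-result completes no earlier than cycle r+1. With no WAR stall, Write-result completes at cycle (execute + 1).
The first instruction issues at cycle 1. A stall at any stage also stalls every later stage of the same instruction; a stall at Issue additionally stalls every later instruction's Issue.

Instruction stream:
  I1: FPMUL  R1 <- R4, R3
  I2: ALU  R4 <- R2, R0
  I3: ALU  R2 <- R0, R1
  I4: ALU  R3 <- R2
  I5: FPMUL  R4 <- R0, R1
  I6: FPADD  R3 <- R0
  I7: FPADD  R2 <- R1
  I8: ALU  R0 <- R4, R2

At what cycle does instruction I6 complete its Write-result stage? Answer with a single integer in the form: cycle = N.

cycle = 21

[1] I1 dispatched to FPMUL
[2] I1 operands ready; I2 dispatched to ALU
[3] I2 operands ready
[4] I2 complete
[5] R4←I2
[6] I3 dispatched to ALU
[7] I1 complete
[8] R1←I1
[9] I3 operands ready
[10] I3 complete
[11] R2←I3
[12] I4 dispatched to ALU
[13] I4 operands ready; I5 dispatched to FPMUL
[14] I4 complete; I5 operands ready
[15] R3←I4
[16] I6 dispatched to FPADD
[17] I6 operands ready
[19] I5 complete
[20] R4←I5; I6 complete
[21] R3←I6
[22] I7 dispatched to FPADD
[23] I7 operands ready; I8 dispatched to ALU
[26] I7 complete
[27] R2←I7
[28] I8 operands ready
[29] I8 complete
[30] R0←I8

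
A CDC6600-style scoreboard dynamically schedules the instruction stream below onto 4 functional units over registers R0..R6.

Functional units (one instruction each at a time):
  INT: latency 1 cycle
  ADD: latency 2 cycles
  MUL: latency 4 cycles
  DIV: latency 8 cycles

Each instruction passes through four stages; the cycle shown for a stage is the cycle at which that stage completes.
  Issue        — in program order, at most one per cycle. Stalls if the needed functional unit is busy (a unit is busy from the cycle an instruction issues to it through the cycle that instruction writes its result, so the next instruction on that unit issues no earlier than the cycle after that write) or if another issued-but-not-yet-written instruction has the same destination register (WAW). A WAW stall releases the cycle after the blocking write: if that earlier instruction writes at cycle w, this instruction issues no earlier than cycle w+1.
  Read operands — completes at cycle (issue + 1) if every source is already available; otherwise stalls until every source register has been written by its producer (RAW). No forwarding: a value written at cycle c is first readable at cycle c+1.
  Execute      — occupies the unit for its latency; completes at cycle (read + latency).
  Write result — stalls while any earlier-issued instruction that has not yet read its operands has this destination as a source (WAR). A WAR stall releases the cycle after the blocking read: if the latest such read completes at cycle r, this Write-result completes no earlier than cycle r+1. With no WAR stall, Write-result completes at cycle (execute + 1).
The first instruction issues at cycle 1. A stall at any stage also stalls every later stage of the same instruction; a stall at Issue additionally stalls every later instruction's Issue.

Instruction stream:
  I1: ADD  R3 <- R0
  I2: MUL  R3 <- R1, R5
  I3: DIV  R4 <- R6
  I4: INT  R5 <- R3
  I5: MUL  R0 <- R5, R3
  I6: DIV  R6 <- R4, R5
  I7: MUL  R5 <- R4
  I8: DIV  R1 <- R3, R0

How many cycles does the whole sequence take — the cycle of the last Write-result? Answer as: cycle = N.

cycle = 39

I1 -> (1, 2, 4, 5)
I2 -> (6, 7, 11, 12)  // WAW R3: wait I1 write@5
I3 -> (7, 8, 16, 17)
I4 -> (8, 13, 14, 15)  // RAW R3: wait I2 write@12
I5 -> (13, 16, 20, 21)  // struct: MUL busy until I2 writes@12, RAW R5: wait I4 write@15
I6 -> (18, 19, 27, 28)  // struct: DIV busy until I3 writes@17
I7 -> (22, 23, 27, 28)  // struct: MUL busy until I5 writes@21
I8 -> (29, 30, 38, 39)  // struct: DIV busy until I6 writes@28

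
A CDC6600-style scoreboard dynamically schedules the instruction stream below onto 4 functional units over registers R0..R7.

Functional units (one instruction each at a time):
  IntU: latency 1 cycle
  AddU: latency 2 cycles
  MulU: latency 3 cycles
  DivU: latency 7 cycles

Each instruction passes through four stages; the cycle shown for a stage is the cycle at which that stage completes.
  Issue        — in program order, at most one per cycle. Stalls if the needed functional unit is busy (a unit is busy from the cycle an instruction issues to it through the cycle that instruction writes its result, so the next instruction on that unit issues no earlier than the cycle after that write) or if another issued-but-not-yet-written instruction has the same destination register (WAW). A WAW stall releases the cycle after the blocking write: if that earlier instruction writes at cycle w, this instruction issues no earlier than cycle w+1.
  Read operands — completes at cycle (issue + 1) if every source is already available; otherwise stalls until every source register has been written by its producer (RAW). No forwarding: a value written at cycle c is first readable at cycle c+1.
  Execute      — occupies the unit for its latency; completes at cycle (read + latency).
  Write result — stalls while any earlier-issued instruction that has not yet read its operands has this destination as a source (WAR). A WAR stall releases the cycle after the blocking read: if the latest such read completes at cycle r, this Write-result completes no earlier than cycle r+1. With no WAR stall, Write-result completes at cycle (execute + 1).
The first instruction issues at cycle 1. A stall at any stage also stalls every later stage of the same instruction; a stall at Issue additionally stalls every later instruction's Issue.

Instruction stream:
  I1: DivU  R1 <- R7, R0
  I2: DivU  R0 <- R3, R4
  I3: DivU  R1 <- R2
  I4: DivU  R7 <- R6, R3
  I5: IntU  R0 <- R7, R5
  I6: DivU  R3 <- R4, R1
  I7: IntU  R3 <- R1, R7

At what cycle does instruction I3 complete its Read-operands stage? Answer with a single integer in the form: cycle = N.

cycle = 22

t=1  issue I1 (DivU)
t=2  I1 read-ops
t=9  I1 finished on DivU
t=10  I1→R1
t=11  issue I2 (DivU)
t=12  I2 read-ops
t=19  I2 finished on DivU
t=20  I2→R0
t=21  issue I3 (DivU)
t=22  I3 read-ops
t=29  I3 finished on DivU
t=30  I3→R1
t=31  issue I4 (DivU)
t=32  I4 read-ops | issue I5 (IntU)
t=39  I4 finished on DivU
t=40  I4→R7
t=41  I5 read-ops | issue I6 (DivU)
t=42  I5 finished on IntU | I6 read-ops
t=43  I5→R0
t=49  I6 finished on DivU
t=50  I6→R3
t=51  issue I7 (IntU)
t=52  I7 read-ops
t=53  I7 finished on IntU
t=54  I7→R3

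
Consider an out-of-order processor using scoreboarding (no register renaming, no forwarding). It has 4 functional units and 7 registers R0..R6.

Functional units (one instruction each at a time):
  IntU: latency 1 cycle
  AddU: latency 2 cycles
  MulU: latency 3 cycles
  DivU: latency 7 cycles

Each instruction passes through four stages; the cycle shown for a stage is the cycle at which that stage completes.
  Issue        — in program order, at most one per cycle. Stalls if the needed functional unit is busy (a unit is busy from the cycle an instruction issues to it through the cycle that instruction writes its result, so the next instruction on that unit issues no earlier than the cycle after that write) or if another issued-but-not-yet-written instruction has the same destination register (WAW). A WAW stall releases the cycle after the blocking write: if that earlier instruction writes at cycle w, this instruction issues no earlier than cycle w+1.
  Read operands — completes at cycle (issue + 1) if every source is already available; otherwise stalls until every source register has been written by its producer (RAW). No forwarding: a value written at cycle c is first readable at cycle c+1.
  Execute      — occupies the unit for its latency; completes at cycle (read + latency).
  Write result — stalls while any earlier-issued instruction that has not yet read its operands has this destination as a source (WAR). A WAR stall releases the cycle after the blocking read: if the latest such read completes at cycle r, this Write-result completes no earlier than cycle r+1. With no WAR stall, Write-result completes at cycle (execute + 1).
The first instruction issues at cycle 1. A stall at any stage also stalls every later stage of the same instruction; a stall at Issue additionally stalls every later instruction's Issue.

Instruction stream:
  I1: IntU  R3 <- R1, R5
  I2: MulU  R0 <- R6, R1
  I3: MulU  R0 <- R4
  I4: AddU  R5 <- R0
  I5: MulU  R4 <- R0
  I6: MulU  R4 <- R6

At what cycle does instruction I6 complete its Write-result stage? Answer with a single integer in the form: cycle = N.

1) issue 1, read 2, done 3, write 4
2) issue 2, read 3, done 6, write 7
3) issue 8, read 9, done 12, write 13  <struct: MulU busy until I2 writes@7>
4) issue 9, read 14, done 16, write 17  <RAW R0: wait I3 write@13>
5) issue 14, read 15, done 18, write 19  <struct: MulU busy until I3 writes@13>
6) issue 20, read 21, done 24, write 25  <struct: MulU busy until I5 writes@19>

cycle = 25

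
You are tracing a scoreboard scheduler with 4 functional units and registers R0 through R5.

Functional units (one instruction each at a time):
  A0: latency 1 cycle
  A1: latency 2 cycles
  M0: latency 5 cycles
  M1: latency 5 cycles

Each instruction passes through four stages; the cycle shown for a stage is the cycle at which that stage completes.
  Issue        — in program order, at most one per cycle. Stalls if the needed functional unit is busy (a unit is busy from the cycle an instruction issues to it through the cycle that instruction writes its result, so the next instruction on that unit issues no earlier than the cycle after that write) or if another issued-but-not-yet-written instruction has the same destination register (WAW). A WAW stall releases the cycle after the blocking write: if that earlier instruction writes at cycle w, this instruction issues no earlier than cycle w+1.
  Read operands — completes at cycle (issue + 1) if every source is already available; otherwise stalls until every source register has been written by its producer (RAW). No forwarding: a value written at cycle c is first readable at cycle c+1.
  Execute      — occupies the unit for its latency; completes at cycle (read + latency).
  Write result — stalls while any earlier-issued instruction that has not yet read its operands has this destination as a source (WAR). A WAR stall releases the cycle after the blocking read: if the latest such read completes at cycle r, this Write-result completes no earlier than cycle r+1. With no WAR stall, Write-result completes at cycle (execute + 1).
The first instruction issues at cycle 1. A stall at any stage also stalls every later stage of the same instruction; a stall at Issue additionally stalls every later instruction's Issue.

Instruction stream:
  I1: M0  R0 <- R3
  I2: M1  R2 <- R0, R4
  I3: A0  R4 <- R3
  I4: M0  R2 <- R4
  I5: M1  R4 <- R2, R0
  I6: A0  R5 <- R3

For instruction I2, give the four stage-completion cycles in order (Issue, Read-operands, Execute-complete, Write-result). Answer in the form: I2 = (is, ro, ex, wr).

I2 = (2, 9, 14, 15)

I1: IS=1 RO=2 EX=7 WR=8
I2: IS=2 RO=9 EX=14 WR=15  [RAW R0: wait I1 write@8]
I3: IS=3 RO=4 EX=5 WR=10  [WAR R4: wait I2 read@9]
I4: IS=16 RO=17 EX=22 WR=23  [WAW R2: wait I2 write@15]
I5: IS=17 RO=24 EX=29 WR=30  [RAW R2: wait I4 write@23]
I6: IS=18 RO=19 EX=20 WR=21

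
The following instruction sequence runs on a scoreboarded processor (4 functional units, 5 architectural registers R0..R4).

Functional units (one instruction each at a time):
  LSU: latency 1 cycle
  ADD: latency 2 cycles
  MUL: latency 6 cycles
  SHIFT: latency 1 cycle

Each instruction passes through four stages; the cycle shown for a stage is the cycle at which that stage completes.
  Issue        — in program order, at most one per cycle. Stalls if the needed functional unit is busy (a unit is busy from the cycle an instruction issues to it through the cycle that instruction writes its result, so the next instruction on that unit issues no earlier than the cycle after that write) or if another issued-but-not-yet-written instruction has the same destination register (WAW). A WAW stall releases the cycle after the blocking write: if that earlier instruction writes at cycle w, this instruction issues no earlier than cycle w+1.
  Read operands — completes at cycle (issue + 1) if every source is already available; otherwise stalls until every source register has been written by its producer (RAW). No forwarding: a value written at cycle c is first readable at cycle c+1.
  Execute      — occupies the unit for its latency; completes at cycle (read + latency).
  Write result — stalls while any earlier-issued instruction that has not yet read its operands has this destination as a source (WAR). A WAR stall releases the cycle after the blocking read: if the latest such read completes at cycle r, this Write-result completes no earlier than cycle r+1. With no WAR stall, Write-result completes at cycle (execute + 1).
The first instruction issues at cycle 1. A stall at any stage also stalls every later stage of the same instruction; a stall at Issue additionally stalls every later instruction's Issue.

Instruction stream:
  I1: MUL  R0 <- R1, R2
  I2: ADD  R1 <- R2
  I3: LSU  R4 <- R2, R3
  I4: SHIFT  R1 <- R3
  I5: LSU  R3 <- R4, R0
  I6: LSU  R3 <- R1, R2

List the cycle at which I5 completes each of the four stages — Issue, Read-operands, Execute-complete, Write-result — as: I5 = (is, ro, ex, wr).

c1: I1 issues→MUL
c2: I1 reads · I2 issues→ADD
c3: I2 reads · I3 issues→LSU
c4: I3 reads
c5: I2 exec-done · I3 exec-done
c6: I2 writes R1 · I3 writes R4
c7: I4 issues→SHIFT
c8: I1 exec-done · I4 reads · I5 issues→LSU
c9: I1 writes R0 · I4 exec-done
c10: I4 writes R1 · I5 reads
c11: I5 exec-done
c12: I5 writes R3
c13: I6 issues→LSU
c14: I6 reads
c15: I6 exec-done
c16: I6 writes R3

I5 = (8, 10, 11, 12)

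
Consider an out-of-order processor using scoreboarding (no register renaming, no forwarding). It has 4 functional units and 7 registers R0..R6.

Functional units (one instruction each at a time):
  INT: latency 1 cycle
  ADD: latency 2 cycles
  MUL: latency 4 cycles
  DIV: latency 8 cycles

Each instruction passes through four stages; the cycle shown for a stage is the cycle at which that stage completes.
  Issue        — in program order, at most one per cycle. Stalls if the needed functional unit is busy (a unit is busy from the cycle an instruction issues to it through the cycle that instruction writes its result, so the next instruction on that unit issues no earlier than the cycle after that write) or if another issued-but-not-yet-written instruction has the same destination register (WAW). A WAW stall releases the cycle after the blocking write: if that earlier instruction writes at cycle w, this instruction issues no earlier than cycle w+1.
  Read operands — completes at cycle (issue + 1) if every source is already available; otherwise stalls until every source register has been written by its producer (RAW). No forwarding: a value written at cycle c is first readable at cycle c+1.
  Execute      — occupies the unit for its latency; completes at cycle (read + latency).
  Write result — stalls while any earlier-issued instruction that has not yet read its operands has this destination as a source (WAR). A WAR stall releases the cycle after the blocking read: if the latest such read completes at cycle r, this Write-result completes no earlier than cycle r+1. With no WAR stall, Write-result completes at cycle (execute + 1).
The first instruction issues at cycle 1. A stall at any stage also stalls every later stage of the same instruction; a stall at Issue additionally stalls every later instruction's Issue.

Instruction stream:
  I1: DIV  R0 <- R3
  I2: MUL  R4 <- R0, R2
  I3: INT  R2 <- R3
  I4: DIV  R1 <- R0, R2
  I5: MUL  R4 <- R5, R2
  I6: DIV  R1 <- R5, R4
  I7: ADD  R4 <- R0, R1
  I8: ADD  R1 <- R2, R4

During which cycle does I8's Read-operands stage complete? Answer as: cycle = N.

cycle 1: issue I1 (DIV)
cycle 2: I1 read-ops · issue I2 (MUL)
cycle 3: issue I3 (INT)
cycle 4: I3 read-ops
cycle 5: I3 finished on INT
cycle 10: I1 finished on DIV
cycle 11: I1→R0
cycle 12: I2 read-ops · issue I4 (DIV)
cycle 13: I3→R2
cycle 14: I4 read-ops
cycle 16: I2 finished on MUL
cycle 17: I2→R4
cycle 18: issue I5 (MUL)
cycle 19: I5 read-ops
cycle 22: I4 finished on DIV
cycle 23: I4→R1 · I5 finished on MUL
cycle 24: I5→R4 · issue I6 (DIV)
cycle 25: I6 read-ops · issue I7 (ADD)
cycle 33: I6 finished on DIV
cycle 34: I6→R1
cycle 35: I7 read-ops
cycle 37: I7 finished on ADD
cycle 38: I7→R4
cycle 39: issue I8 (ADD)
cycle 40: I8 read-ops
cycle 42: I8 finished on ADD
cycle 43: I8→R1

cycle = 40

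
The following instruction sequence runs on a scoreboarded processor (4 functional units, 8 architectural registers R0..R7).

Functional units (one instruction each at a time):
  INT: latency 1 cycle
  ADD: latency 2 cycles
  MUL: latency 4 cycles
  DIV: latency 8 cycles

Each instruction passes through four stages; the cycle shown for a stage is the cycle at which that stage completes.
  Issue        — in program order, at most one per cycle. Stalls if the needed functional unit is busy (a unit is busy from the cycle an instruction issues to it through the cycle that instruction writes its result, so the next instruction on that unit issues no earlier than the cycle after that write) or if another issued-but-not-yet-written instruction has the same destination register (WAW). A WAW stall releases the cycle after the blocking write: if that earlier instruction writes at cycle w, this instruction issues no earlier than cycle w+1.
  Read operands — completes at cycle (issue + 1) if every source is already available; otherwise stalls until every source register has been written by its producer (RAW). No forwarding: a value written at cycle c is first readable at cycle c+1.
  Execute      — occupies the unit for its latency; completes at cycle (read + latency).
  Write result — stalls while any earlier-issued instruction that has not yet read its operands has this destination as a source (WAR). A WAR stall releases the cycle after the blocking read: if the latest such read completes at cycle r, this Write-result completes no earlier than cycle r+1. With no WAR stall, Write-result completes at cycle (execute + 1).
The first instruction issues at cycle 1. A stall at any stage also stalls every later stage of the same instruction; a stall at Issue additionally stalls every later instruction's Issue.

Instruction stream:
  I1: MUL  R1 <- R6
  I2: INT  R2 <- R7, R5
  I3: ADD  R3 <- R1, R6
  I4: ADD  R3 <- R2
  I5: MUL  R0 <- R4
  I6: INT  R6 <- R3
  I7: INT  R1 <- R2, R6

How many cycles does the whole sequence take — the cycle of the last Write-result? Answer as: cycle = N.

I1: IS=1 RO=2 EX=6 WR=7
I2: IS=2 RO=3 EX=4 WR=5
I3: IS=3 RO=8 EX=10 WR=11  [RAW R1: wait I1 write@7]
I4: IS=12 RO=13 EX=15 WR=16  [struct: ADD busy until I3 writes@11]
I5: IS=13 RO=14 EX=18 WR=19
I6: IS=14 RO=17 EX=18 WR=19  [RAW R3: wait I4 write@16]
I7: IS=20 RO=21 EX=22 WR=23  [struct: INT busy until I6 writes@19]

cycle = 23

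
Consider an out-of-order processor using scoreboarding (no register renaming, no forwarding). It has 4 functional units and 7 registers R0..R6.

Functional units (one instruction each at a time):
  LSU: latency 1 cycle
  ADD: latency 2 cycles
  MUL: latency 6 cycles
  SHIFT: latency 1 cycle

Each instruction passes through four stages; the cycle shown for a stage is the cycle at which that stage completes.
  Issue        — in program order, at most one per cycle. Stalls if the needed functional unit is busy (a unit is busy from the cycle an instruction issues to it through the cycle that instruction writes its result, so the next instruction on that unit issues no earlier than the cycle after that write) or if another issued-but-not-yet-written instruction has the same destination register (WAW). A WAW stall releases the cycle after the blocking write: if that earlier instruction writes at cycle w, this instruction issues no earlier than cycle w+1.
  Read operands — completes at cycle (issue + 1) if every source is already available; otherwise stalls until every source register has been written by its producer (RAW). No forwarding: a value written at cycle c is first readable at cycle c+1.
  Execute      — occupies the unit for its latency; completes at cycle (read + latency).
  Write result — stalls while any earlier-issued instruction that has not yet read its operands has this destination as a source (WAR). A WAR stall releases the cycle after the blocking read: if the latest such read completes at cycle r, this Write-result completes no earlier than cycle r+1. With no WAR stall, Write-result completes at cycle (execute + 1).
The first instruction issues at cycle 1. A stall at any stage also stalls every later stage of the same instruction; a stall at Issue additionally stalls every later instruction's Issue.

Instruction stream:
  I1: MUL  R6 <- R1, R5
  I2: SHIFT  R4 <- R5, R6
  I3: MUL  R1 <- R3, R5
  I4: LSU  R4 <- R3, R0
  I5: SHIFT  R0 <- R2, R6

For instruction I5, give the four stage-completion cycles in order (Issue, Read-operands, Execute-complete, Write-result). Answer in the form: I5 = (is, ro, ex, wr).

I5 = (14, 15, 16, 17)

c1: I1→MUL
c2: I1 RO | I2→SHIFT
c8: I1 EX
c9: I1 WR R6
c10: I2 RO | I3→MUL
c11: I2 EX | I3 RO
c12: I2 WR R4
c13: I4→LSU
c14: I4 RO | I5→SHIFT
c15: I4 EX | I5 RO
c16: I4 WR R4 | I5 EX
c17: I3 EX | I5 WR R0
c18: I3 WR R1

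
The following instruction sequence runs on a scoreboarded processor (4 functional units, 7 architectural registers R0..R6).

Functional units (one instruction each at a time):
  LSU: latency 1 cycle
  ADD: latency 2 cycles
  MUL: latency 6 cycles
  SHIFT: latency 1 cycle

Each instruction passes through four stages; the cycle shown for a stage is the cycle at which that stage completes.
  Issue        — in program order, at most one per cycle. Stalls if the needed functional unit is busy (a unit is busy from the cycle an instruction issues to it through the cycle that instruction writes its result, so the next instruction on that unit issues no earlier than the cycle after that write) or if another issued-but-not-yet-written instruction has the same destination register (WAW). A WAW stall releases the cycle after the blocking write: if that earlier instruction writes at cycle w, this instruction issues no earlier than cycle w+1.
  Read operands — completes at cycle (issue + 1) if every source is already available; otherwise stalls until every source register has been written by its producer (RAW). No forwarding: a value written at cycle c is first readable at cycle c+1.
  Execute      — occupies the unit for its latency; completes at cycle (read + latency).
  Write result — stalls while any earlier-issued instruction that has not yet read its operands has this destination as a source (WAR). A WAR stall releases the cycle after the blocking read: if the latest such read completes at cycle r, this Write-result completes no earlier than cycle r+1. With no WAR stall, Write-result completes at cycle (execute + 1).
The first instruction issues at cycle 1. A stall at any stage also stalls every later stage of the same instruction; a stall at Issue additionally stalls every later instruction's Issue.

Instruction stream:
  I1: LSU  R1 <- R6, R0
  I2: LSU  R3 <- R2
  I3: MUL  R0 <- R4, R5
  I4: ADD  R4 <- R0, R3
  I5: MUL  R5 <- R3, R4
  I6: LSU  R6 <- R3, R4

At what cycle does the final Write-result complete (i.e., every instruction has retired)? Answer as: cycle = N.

[I1] 1/2/3/4
[I2] 5/6/7/8  (struct: LSU busy until I1 writes@4)
[I3] 6/7/13/14
[I4] 7/15/17/18  (RAW R0: wait I3 write@14)
[I5] 15/19/25/26  (struct: MUL busy until I3 writes@14; RAW R4: wait I4 write@18)
[I6] 16/19/20/21  (RAW R4: wait I4 write@18)

cycle = 26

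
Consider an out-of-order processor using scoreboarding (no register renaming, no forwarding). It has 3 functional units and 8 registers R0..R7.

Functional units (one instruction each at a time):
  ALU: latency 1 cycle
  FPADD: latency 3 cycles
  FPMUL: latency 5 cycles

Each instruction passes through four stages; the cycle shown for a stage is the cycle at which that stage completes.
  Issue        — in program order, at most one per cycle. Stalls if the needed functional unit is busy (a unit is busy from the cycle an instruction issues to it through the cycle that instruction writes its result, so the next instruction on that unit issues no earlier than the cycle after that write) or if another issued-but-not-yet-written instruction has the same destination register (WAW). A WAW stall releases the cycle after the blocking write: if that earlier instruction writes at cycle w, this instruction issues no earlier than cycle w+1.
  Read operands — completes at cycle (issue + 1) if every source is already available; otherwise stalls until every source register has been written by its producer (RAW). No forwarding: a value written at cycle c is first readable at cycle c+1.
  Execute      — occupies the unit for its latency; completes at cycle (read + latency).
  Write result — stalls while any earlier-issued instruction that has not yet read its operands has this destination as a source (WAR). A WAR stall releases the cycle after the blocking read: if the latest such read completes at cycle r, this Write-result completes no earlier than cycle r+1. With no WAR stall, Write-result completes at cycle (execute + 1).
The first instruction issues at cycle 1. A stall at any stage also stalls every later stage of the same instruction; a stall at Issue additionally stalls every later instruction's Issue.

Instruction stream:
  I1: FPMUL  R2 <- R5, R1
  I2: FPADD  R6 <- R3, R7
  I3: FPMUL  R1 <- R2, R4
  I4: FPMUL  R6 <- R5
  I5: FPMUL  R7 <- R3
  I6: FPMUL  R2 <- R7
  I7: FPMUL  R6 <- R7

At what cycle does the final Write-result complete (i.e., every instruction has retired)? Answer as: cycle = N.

  I1 | 1 | 2 | 7 | 8
  I2 | 2 | 3 | 6 | 7
  I3 | 9 | 10 | 15 | 16   struct: FPMUL busy until I1 writes@8
  I4 | 17 | 18 | 23 | 24   struct: FPMUL busy until I3 writes@16
  I5 | 25 | 26 | 31 | 32   struct: FPMUL busy until I4 writes@24
  I6 | 33 | 34 | 39 | 40   struct: FPMUL busy until I5 writes@32
  I7 | 41 | 42 | 47 | 48   struct: FPMUL busy until I6 writes@40

cycle = 48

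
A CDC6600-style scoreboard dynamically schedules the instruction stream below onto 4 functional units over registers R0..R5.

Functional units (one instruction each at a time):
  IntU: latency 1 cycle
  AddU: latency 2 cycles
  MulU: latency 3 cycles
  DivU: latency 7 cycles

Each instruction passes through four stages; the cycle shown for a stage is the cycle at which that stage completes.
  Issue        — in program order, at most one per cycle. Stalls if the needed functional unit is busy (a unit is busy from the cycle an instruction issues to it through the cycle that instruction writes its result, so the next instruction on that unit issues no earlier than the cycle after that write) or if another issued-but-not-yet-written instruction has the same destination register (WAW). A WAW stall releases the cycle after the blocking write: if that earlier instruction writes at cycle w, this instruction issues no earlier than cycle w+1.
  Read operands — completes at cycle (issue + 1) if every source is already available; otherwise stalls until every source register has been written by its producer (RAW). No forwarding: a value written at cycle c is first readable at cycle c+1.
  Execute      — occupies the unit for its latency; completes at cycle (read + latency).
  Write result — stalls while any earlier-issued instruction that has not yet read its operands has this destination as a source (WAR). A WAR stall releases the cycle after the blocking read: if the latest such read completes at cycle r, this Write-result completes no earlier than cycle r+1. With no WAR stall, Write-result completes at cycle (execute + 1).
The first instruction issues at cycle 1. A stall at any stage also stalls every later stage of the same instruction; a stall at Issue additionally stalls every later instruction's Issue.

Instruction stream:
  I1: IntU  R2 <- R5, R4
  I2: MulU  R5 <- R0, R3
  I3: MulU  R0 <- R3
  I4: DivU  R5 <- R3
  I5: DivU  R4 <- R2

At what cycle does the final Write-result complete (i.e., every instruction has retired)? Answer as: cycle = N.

cycle = 28

cycle 1: issue I1 (IntU)
cycle 2: I1 read-ops; issue I2 (MulU)
cycle 3: I1 finished on IntU; I2 read-ops
cycle 4: I1→R2
cycle 6: I2 finished on MulU
cycle 7: I2→R5
cycle 8: issue I3 (MulU)
cycle 9: I3 read-ops; issue I4 (DivU)
cycle 10: I4 read-ops
cycle 12: I3 finished on MulU
cycle 13: I3→R0
cycle 17: I4 finished on DivU
cycle 18: I4→R5
cycle 19: issue I5 (DivU)
cycle 20: I5 read-ops
cycle 27: I5 finished on DivU
cycle 28: I5→R4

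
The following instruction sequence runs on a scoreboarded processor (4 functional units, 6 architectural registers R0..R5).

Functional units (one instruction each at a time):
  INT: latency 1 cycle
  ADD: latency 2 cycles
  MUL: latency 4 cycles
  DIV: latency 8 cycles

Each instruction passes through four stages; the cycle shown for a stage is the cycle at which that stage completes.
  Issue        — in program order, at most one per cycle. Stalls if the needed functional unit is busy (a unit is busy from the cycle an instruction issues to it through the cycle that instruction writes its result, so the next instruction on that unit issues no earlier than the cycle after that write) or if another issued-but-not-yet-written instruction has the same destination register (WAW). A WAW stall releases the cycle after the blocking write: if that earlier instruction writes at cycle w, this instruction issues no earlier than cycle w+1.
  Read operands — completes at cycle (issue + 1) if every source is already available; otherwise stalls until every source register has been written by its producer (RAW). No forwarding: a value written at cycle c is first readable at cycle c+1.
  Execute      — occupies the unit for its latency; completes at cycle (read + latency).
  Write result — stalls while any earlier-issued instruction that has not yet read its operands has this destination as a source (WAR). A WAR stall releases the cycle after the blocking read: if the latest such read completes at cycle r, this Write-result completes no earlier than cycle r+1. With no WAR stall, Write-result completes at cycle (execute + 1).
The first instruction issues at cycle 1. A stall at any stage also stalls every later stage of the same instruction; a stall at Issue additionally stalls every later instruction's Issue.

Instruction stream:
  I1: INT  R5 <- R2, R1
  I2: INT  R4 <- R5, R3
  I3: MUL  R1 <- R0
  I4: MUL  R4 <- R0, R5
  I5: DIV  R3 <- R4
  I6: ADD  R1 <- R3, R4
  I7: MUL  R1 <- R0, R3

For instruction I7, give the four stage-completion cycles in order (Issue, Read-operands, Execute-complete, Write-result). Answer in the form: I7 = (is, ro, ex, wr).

I7 = (34, 35, 39, 40)

[1] issue I1 (INT)
[2] I1 read-ops
[3] I1 finished on INT
[4] I1→R5
[5] issue I2 (INT)
[6] I2 read-ops, issue I3 (MUL)
[7] I2 finished on INT, I3 read-ops
[8] I2→R4
[11] I3 finished on MUL
[12] I3→R1
[13] issue I4 (MUL)
[14] I4 read-ops, issue I5 (DIV)
[15] issue I6 (ADD)
[18] I4 finished on MUL
[19] I4→R4
[20] I5 read-ops
[28] I5 finished on DIV
[29] I5→R3
[30] I6 read-ops
[32] I6 finished on ADD
[33] I6→R1
[34] issue I7 (MUL)
[35] I7 read-ops
[39] I7 finished on MUL
[40] I7→R1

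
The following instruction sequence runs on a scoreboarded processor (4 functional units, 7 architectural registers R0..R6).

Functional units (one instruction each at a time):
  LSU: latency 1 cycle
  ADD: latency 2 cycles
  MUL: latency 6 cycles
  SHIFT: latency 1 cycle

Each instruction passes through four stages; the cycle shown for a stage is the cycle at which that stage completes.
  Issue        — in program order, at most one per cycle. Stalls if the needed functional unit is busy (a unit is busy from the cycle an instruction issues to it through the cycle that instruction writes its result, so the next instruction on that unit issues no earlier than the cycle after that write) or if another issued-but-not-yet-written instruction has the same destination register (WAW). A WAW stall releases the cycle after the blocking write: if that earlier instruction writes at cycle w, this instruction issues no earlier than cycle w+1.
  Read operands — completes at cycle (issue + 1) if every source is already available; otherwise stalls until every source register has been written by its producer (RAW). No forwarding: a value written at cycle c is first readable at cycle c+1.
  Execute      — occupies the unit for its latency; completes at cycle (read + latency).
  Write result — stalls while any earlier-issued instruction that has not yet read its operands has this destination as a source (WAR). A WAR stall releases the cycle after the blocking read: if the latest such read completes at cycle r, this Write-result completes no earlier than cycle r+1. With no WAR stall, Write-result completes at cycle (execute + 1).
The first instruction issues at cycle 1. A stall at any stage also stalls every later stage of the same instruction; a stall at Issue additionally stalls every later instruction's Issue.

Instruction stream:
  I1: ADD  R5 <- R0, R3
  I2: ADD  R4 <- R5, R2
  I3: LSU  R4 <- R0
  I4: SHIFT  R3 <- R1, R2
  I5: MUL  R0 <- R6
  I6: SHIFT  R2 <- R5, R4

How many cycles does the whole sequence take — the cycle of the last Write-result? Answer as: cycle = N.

cycle = 21

1) issue 1, read 2, done 4, write 5
2) issue 6, read 7, done 9, write 10  <struct: ADD busy until I1 writes@5>
3) issue 11, read 12, done 13, write 14  <WAW R4: wait I2 write@10>
4) issue 12, read 13, done 14, write 15
5) issue 13, read 14, done 20, write 21
6) issue 16, read 17, done 18, write 19  <struct: SHIFT busy until I4 writes@15>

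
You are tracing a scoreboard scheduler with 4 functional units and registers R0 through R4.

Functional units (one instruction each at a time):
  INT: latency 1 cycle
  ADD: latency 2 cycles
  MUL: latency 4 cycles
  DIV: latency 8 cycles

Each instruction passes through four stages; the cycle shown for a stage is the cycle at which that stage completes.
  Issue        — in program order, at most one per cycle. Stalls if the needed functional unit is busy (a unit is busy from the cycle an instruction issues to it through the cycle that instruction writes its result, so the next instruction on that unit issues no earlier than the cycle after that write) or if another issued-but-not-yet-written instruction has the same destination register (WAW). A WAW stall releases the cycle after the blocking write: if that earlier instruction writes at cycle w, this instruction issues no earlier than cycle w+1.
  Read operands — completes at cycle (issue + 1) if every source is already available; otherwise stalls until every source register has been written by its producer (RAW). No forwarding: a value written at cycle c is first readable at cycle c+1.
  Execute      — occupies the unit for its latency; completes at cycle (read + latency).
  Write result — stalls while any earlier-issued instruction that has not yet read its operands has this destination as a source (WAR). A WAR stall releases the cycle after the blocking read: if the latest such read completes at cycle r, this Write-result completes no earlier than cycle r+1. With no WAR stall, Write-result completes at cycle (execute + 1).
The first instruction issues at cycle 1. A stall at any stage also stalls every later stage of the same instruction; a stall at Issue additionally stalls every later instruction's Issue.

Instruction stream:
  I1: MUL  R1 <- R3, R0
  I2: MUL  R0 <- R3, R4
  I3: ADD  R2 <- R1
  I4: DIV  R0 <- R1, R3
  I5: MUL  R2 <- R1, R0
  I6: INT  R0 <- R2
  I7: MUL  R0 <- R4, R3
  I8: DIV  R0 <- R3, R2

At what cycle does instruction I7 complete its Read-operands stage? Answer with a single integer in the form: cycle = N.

cycle = 36

[1] I1 dispatched to MUL
[2] I1 operands ready
[6] I1 complete
[7] R1←I1
[8] I2 dispatched to MUL
[9] I2 operands ready | I3 dispatched to ADD
[10] I3 operands ready
[12] I3 complete
[13] I2 complete | R2←I3
[14] R0←I2
[15] I4 dispatched to DIV
[16] I4 operands ready | I5 dispatched to MUL
[24] I4 complete
[25] R0←I4
[26] I5 operands ready | I6 dispatched to INT
[30] I5 complete
[31] R2←I5
[32] I6 operands ready
[33] I6 complete
[34] R0←I6
[35] I7 dispatched to MUL
[36] I7 operands ready
[40] I7 complete
[41] R0←I7
[42] I8 dispatched to DIV
[43] I8 operands ready
[51] I8 complete
[52] R0←I8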